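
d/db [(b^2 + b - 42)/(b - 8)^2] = (76 - 17*b)/(b^3 - 24*b^2 + 192*b - 512)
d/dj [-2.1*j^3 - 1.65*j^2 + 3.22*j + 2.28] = -6.3*j^2 - 3.3*j + 3.22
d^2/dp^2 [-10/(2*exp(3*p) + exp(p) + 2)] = 10*(-2*(6*exp(2*p) + 1)^2*exp(p) + (18*exp(2*p) + 1)*(2*exp(3*p) + exp(p) + 2))*exp(p)/(2*exp(3*p) + exp(p) + 2)^3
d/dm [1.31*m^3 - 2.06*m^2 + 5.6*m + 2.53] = 3.93*m^2 - 4.12*m + 5.6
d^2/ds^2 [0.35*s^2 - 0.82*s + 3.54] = 0.700000000000000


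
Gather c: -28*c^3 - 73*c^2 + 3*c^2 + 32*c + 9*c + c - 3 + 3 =-28*c^3 - 70*c^2 + 42*c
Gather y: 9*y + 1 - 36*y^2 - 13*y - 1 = -36*y^2 - 4*y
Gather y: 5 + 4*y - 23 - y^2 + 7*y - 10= -y^2 + 11*y - 28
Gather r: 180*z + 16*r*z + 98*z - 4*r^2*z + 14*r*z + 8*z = -4*r^2*z + 30*r*z + 286*z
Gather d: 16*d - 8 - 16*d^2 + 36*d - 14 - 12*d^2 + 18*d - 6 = -28*d^2 + 70*d - 28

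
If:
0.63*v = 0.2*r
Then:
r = 3.15*v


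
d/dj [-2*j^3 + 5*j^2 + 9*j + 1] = -6*j^2 + 10*j + 9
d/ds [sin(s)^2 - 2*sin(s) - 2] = 2*(sin(s) - 1)*cos(s)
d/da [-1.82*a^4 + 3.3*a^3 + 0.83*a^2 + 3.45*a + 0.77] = -7.28*a^3 + 9.9*a^2 + 1.66*a + 3.45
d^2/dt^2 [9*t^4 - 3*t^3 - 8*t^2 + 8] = 108*t^2 - 18*t - 16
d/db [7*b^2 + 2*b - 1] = 14*b + 2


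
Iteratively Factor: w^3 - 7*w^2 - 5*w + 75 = (w - 5)*(w^2 - 2*w - 15) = (w - 5)^2*(w + 3)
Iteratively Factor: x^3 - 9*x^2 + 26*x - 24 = (x - 3)*(x^2 - 6*x + 8) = (x - 4)*(x - 3)*(x - 2)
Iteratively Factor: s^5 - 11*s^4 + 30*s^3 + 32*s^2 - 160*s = (s + 2)*(s^4 - 13*s^3 + 56*s^2 - 80*s) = s*(s + 2)*(s^3 - 13*s^2 + 56*s - 80) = s*(s - 5)*(s + 2)*(s^2 - 8*s + 16) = s*(s - 5)*(s - 4)*(s + 2)*(s - 4)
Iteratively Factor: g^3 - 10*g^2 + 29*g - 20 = (g - 4)*(g^2 - 6*g + 5) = (g - 4)*(g - 1)*(g - 5)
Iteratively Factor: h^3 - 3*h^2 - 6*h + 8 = (h - 1)*(h^2 - 2*h - 8) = (h - 4)*(h - 1)*(h + 2)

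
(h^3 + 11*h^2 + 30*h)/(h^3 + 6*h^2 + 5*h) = (h + 6)/(h + 1)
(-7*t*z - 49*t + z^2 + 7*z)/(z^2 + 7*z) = (-7*t + z)/z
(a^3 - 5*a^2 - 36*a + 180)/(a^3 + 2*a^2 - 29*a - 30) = (a - 6)/(a + 1)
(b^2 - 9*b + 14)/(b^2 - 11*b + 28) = (b - 2)/(b - 4)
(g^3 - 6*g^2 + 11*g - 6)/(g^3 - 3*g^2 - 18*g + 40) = (g^2 - 4*g + 3)/(g^2 - g - 20)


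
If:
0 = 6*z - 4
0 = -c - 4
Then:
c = -4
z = 2/3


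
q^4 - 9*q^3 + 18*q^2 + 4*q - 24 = (q - 6)*(q - 2)^2*(q + 1)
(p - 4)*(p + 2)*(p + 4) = p^3 + 2*p^2 - 16*p - 32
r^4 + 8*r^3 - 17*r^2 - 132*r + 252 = (r - 3)*(r - 2)*(r + 6)*(r + 7)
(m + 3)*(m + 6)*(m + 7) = m^3 + 16*m^2 + 81*m + 126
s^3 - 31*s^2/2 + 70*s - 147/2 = (s - 7)^2*(s - 3/2)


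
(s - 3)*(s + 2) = s^2 - s - 6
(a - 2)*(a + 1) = a^2 - a - 2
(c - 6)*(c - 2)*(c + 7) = c^3 - c^2 - 44*c + 84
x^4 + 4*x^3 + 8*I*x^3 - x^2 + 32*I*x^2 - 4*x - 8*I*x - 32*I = (x + 4)*(x + 8*I)*(-I*x + I)*(I*x + I)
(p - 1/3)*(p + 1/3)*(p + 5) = p^3 + 5*p^2 - p/9 - 5/9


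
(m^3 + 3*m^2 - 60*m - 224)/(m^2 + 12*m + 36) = (m^3 + 3*m^2 - 60*m - 224)/(m^2 + 12*m + 36)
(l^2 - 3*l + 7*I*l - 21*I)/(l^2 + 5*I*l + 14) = (l - 3)/(l - 2*I)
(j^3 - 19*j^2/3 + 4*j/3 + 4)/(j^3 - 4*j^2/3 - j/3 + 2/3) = (j - 6)/(j - 1)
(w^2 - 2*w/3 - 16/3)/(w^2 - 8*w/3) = (w + 2)/w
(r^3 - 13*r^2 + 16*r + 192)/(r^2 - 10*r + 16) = (r^2 - 5*r - 24)/(r - 2)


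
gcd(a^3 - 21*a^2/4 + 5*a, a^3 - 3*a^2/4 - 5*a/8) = a^2 - 5*a/4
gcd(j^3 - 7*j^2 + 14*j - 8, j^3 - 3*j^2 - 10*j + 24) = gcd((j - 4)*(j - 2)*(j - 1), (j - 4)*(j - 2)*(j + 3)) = j^2 - 6*j + 8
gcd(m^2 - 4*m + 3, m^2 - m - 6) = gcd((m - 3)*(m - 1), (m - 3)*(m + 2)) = m - 3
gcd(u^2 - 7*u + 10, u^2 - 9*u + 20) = u - 5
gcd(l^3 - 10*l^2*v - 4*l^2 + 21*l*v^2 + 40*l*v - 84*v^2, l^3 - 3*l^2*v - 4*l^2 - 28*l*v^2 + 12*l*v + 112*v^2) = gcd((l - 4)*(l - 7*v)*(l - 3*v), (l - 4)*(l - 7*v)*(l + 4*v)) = -l^2 + 7*l*v + 4*l - 28*v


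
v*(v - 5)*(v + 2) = v^3 - 3*v^2 - 10*v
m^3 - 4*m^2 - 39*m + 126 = (m - 7)*(m - 3)*(m + 6)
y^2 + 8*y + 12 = (y + 2)*(y + 6)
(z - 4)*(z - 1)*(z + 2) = z^3 - 3*z^2 - 6*z + 8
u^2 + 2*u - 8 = (u - 2)*(u + 4)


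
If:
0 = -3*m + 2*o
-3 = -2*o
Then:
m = 1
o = 3/2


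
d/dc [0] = 0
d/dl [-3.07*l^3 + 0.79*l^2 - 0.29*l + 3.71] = -9.21*l^2 + 1.58*l - 0.29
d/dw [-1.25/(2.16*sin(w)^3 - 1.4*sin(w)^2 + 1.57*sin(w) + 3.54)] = (8.1*sin(w)^2 - 3.5*sin(w) + 1.9625)*cos(w)/(2.16*sin(w)^3 - 1.4*sin(w)^2 + 1.57*sin(w) + 3.54)^2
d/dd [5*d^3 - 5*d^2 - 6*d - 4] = 15*d^2 - 10*d - 6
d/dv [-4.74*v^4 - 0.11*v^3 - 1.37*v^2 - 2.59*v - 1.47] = -18.96*v^3 - 0.33*v^2 - 2.74*v - 2.59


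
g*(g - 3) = g^2 - 3*g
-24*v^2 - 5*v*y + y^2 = (-8*v + y)*(3*v + y)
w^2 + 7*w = w*(w + 7)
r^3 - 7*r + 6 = (r - 2)*(r - 1)*(r + 3)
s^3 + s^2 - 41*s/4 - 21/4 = (s - 3)*(s + 1/2)*(s + 7/2)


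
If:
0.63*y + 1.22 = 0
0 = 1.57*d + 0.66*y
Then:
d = 0.81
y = -1.94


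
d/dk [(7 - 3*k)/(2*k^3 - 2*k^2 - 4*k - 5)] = (12*k^3 - 48*k^2 + 28*k + 43)/(4*k^6 - 8*k^5 - 12*k^4 - 4*k^3 + 36*k^2 + 40*k + 25)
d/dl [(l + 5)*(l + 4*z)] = 2*l + 4*z + 5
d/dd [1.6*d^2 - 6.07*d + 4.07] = 3.2*d - 6.07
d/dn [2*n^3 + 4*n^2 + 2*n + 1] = 6*n^2 + 8*n + 2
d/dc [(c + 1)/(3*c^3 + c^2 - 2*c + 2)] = (3*c^3 + c^2 - 2*c - (c + 1)*(9*c^2 + 2*c - 2) + 2)/(3*c^3 + c^2 - 2*c + 2)^2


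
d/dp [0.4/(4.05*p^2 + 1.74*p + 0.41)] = (-3.24*p - 0.696)/(4.05*p^2 + 1.74*p + 0.41)^2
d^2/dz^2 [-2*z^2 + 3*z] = -4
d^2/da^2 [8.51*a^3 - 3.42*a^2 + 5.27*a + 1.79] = 51.06*a - 6.84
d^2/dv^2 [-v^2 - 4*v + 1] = -2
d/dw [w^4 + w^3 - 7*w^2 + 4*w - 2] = 4*w^3 + 3*w^2 - 14*w + 4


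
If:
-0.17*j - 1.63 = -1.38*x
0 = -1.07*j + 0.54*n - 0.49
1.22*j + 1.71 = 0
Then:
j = -1.40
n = -1.87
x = 1.01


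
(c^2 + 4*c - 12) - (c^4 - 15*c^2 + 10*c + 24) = -c^4 + 16*c^2 - 6*c - 36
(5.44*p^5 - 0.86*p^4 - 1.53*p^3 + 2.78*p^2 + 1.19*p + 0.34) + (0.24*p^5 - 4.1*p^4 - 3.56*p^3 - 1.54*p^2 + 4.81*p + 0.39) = 5.68*p^5 - 4.96*p^4 - 5.09*p^3 + 1.24*p^2 + 6.0*p + 0.73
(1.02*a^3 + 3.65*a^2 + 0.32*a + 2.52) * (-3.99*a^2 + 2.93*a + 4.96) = -4.0698*a^5 - 11.5749*a^4 + 14.4769*a^3 + 8.9868*a^2 + 8.9708*a + 12.4992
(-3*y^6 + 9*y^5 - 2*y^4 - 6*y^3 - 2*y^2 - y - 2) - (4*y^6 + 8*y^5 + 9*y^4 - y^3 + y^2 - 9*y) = -7*y^6 + y^5 - 11*y^4 - 5*y^3 - 3*y^2 + 8*y - 2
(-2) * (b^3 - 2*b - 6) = -2*b^3 + 4*b + 12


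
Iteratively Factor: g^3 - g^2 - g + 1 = (g - 1)*(g^2 - 1) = (g - 1)*(g + 1)*(g - 1)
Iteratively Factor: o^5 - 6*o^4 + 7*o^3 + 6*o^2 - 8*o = (o + 1)*(o^4 - 7*o^3 + 14*o^2 - 8*o) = (o - 2)*(o + 1)*(o^3 - 5*o^2 + 4*o) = o*(o - 2)*(o + 1)*(o^2 - 5*o + 4) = o*(o - 4)*(o - 2)*(o + 1)*(o - 1)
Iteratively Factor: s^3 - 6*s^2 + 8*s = (s - 4)*(s^2 - 2*s) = (s - 4)*(s - 2)*(s)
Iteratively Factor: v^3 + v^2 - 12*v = (v)*(v^2 + v - 12) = v*(v - 3)*(v + 4)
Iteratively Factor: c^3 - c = (c)*(c^2 - 1) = c*(c - 1)*(c + 1)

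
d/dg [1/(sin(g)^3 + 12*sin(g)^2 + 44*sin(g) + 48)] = (-24*sin(g) + 3*cos(g)^2 - 47)*cos(g)/(sin(g)^3 + 12*sin(g)^2 + 44*sin(g) + 48)^2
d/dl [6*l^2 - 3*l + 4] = 12*l - 3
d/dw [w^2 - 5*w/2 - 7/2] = 2*w - 5/2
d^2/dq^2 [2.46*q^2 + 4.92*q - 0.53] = 4.92000000000000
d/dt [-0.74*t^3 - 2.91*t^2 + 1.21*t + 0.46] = -2.22*t^2 - 5.82*t + 1.21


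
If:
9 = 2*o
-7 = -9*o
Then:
No Solution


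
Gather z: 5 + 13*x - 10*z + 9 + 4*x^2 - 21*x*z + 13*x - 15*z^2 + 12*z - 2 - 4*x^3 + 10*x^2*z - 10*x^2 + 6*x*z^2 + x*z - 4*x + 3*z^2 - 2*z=-4*x^3 - 6*x^2 + 22*x + z^2*(6*x - 12) + z*(10*x^2 - 20*x) + 12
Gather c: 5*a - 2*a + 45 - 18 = 3*a + 27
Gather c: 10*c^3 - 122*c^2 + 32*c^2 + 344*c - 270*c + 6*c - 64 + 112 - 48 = 10*c^3 - 90*c^2 + 80*c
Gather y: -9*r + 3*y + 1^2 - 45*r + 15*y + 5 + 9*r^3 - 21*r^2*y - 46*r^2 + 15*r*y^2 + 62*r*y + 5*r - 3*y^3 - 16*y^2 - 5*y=9*r^3 - 46*r^2 - 49*r - 3*y^3 + y^2*(15*r - 16) + y*(-21*r^2 + 62*r + 13) + 6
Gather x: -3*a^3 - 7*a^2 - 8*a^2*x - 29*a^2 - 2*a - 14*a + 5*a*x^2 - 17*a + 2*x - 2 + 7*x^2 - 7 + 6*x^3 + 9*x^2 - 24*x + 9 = -3*a^3 - 36*a^2 - 33*a + 6*x^3 + x^2*(5*a + 16) + x*(-8*a^2 - 22)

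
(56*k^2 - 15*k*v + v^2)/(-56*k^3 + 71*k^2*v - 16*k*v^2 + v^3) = 1/(-k + v)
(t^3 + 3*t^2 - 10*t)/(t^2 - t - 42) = t*(-t^2 - 3*t + 10)/(-t^2 + t + 42)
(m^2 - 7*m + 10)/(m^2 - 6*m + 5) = (m - 2)/(m - 1)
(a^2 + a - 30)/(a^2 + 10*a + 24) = (a - 5)/(a + 4)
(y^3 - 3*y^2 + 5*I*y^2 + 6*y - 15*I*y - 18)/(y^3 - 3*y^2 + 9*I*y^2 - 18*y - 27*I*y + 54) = (y - I)/(y + 3*I)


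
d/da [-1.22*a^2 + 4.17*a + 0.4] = 4.17 - 2.44*a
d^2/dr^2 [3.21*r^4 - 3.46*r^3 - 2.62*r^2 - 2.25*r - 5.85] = 38.52*r^2 - 20.76*r - 5.24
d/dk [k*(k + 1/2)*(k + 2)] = 3*k^2 + 5*k + 1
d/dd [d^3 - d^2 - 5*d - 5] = 3*d^2 - 2*d - 5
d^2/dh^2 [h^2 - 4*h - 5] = 2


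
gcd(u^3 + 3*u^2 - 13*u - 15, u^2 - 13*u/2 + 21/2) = u - 3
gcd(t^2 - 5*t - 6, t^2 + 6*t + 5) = t + 1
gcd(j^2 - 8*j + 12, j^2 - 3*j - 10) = 1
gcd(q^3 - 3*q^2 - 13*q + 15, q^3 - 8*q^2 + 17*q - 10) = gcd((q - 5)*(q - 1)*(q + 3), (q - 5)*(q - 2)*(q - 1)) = q^2 - 6*q + 5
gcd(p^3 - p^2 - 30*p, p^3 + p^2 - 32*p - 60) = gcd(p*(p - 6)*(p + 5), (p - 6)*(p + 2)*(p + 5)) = p^2 - p - 30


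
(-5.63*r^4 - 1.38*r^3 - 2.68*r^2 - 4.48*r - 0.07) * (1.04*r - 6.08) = -5.8552*r^5 + 32.7952*r^4 + 5.6032*r^3 + 11.6352*r^2 + 27.1656*r + 0.4256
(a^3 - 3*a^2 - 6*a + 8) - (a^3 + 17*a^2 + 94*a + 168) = -20*a^2 - 100*a - 160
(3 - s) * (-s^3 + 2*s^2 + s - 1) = s^4 - 5*s^3 + 5*s^2 + 4*s - 3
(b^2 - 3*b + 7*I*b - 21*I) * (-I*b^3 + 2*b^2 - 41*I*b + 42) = -I*b^5 + 9*b^4 + 3*I*b^4 - 27*b^3 - 27*I*b^3 + 329*b^2 + 81*I*b^2 - 987*b + 294*I*b - 882*I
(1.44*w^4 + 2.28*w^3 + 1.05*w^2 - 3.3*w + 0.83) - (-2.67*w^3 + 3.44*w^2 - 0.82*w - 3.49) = 1.44*w^4 + 4.95*w^3 - 2.39*w^2 - 2.48*w + 4.32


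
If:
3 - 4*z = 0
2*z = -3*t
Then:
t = -1/2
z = 3/4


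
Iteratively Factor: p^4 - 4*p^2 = (p - 2)*(p^3 + 2*p^2) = p*(p - 2)*(p^2 + 2*p) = p*(p - 2)*(p + 2)*(p)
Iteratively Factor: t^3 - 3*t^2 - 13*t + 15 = (t - 5)*(t^2 + 2*t - 3) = (t - 5)*(t + 3)*(t - 1)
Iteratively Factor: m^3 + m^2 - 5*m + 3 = (m + 3)*(m^2 - 2*m + 1) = (m - 1)*(m + 3)*(m - 1)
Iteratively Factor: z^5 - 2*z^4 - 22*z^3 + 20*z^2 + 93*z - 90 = (z - 1)*(z^4 - z^3 - 23*z^2 - 3*z + 90) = (z - 1)*(z + 3)*(z^3 - 4*z^2 - 11*z + 30) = (z - 1)*(z + 3)^2*(z^2 - 7*z + 10) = (z - 5)*(z - 1)*(z + 3)^2*(z - 2)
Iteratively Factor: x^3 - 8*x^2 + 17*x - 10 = (x - 1)*(x^2 - 7*x + 10) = (x - 5)*(x - 1)*(x - 2)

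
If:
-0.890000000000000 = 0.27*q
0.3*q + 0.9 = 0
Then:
No Solution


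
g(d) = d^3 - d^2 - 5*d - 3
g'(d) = 3*d^2 - 2*d - 5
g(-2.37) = -10.08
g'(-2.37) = 16.59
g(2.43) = -6.71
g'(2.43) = 7.85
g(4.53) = 46.79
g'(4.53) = 47.50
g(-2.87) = -20.53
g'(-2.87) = 25.45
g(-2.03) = -5.34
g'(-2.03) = 11.42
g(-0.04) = -2.80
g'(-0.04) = -4.92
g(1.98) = -9.06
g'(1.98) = 2.80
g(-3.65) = -46.70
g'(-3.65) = 42.27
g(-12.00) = -1815.00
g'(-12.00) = 451.00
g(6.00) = 147.00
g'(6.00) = 91.00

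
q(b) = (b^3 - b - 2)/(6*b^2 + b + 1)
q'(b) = (-12*b - 1)*(b^3 - b - 2)/(6*b^2 + b + 1)^2 + (3*b^2 - 1)/(6*b^2 + b + 1) = ((12*b + 1)*(-b^3 + b + 2) + (3*b^2 - 1)*(6*b^2 + b + 1))/(6*b^2 + b + 1)^2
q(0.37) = -1.06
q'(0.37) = 2.36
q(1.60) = 0.03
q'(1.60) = 0.34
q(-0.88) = -0.38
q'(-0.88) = -0.48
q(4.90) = 0.74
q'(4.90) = 0.18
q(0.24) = -1.40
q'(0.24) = 2.91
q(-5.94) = -0.99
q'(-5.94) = 0.17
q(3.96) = 0.57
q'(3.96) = 0.19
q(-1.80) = -0.32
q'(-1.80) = 0.11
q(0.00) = -2.00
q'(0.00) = 1.00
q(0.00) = -2.00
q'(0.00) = 1.00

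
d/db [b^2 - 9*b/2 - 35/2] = 2*b - 9/2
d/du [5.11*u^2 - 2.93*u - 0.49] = 10.22*u - 2.93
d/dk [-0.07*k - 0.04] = -0.0700000000000000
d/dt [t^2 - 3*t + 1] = 2*t - 3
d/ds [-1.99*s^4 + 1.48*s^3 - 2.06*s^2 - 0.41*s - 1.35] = -7.96*s^3 + 4.44*s^2 - 4.12*s - 0.41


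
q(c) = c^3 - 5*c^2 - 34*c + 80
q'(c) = 3*c^2 - 10*c - 34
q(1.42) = 24.50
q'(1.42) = -42.15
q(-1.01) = 108.21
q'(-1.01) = -20.84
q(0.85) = 48.10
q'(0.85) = -40.33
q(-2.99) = 110.23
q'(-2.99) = 22.72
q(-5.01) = -0.91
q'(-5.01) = 91.40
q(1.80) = 8.43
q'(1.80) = -42.28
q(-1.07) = 109.43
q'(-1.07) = -19.87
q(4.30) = -79.14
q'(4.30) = -21.53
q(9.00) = 98.00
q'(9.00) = 119.00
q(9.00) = 98.00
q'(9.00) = 119.00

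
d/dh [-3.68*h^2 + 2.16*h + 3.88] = 2.16 - 7.36*h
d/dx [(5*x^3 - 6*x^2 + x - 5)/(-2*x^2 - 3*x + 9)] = (-10*x^4 - 30*x^3 + 155*x^2 - 128*x - 6)/(4*x^4 + 12*x^3 - 27*x^2 - 54*x + 81)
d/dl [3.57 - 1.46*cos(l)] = 1.46*sin(l)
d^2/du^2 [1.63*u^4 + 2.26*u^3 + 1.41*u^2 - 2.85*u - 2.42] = 19.56*u^2 + 13.56*u + 2.82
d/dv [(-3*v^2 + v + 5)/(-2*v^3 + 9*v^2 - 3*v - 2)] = (-6*v^4 + 4*v^3 + 30*v^2 - 78*v + 13)/(4*v^6 - 36*v^5 + 93*v^4 - 46*v^3 - 27*v^2 + 12*v + 4)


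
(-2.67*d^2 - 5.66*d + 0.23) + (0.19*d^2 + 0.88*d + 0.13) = -2.48*d^2 - 4.78*d + 0.36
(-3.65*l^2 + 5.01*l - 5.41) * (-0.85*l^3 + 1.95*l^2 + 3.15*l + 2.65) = 3.1025*l^5 - 11.376*l^4 + 2.8705*l^3 - 4.4405*l^2 - 3.765*l - 14.3365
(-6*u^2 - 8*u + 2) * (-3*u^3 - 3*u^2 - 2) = 18*u^5 + 42*u^4 + 18*u^3 + 6*u^2 + 16*u - 4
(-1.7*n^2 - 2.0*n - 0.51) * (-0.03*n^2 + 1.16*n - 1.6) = 0.051*n^4 - 1.912*n^3 + 0.4153*n^2 + 2.6084*n + 0.816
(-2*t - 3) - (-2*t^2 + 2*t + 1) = 2*t^2 - 4*t - 4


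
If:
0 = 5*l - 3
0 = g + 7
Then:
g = -7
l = 3/5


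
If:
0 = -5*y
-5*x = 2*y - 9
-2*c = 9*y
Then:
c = 0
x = 9/5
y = 0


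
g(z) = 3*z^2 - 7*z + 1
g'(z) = 6*z - 7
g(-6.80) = 187.32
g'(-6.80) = -47.80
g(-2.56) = 38.58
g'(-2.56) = -22.36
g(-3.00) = 49.00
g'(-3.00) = -25.00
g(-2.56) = 38.58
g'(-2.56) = -22.36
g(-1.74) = 22.26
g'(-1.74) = -17.44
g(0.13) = 0.14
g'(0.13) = -6.22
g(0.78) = -2.63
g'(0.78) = -2.32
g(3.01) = 7.11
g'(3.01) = 11.06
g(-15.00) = 781.00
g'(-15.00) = -97.00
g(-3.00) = 49.00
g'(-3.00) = -25.00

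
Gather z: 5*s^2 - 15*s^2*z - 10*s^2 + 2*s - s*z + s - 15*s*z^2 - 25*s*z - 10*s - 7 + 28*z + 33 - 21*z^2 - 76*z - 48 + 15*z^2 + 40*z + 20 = -5*s^2 - 7*s + z^2*(-15*s - 6) + z*(-15*s^2 - 26*s - 8) - 2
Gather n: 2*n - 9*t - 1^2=2*n - 9*t - 1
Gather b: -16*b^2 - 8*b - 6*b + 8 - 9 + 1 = -16*b^2 - 14*b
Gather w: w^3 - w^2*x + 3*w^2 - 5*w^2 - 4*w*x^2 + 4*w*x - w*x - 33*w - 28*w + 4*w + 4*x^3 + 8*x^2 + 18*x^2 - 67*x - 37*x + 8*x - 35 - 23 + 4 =w^3 + w^2*(-x - 2) + w*(-4*x^2 + 3*x - 57) + 4*x^3 + 26*x^2 - 96*x - 54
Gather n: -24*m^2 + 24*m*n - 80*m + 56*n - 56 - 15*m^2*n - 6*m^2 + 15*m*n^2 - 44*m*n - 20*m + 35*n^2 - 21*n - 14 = -30*m^2 - 100*m + n^2*(15*m + 35) + n*(-15*m^2 - 20*m + 35) - 70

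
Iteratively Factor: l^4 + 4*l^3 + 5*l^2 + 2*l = (l + 2)*(l^3 + 2*l^2 + l) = l*(l + 2)*(l^2 + 2*l + 1) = l*(l + 1)*(l + 2)*(l + 1)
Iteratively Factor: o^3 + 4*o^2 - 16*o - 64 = (o - 4)*(o^2 + 8*o + 16) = (o - 4)*(o + 4)*(o + 4)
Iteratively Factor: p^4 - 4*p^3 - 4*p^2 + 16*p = (p)*(p^3 - 4*p^2 - 4*p + 16) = p*(p - 2)*(p^2 - 2*p - 8) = p*(p - 2)*(p + 2)*(p - 4)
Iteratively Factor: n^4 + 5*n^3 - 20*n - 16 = (n + 4)*(n^3 + n^2 - 4*n - 4) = (n + 2)*(n + 4)*(n^2 - n - 2) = (n - 2)*(n + 2)*(n + 4)*(n + 1)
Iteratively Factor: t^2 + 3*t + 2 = (t + 2)*(t + 1)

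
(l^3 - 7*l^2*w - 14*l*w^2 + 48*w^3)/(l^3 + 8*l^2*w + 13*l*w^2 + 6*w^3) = (l^3 - 7*l^2*w - 14*l*w^2 + 48*w^3)/(l^3 + 8*l^2*w + 13*l*w^2 + 6*w^3)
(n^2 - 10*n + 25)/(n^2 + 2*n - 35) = (n - 5)/(n + 7)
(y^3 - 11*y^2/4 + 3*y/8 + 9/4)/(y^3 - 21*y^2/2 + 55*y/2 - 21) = (y + 3/4)/(y - 7)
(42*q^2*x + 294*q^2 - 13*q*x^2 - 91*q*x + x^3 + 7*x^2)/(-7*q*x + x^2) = -6*q - 42*q/x + x + 7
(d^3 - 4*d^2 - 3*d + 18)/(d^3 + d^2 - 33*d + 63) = (d + 2)/(d + 7)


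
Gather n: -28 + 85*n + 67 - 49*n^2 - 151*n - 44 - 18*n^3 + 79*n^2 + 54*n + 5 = -18*n^3 + 30*n^2 - 12*n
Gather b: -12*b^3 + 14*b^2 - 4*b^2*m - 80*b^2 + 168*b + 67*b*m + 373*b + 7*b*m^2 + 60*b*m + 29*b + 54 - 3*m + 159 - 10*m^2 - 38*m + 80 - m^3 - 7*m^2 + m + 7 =-12*b^3 + b^2*(-4*m - 66) + b*(7*m^2 + 127*m + 570) - m^3 - 17*m^2 - 40*m + 300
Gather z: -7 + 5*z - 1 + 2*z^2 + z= 2*z^2 + 6*z - 8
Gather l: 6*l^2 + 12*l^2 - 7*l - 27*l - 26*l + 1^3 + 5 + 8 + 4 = 18*l^2 - 60*l + 18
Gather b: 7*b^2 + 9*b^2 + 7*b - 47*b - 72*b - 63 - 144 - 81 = 16*b^2 - 112*b - 288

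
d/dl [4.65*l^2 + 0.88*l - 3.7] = 9.3*l + 0.88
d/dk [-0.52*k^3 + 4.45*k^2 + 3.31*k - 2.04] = -1.56*k^2 + 8.9*k + 3.31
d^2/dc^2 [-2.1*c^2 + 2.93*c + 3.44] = -4.20000000000000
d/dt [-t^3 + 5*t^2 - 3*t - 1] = -3*t^2 + 10*t - 3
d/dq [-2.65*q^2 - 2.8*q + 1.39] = -5.3*q - 2.8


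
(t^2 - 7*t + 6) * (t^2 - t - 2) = t^4 - 8*t^3 + 11*t^2 + 8*t - 12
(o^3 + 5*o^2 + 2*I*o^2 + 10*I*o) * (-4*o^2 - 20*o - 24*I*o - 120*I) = -4*o^5 - 40*o^4 - 32*I*o^4 - 52*o^3 - 320*I*o^3 + 480*o^2 - 800*I*o^2 + 1200*o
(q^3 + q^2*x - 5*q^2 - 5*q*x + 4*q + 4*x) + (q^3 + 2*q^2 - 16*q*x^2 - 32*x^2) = 2*q^3 + q^2*x - 3*q^2 - 16*q*x^2 - 5*q*x + 4*q - 32*x^2 + 4*x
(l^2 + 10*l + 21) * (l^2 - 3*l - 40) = l^4 + 7*l^3 - 49*l^2 - 463*l - 840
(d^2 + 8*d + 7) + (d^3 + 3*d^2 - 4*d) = d^3 + 4*d^2 + 4*d + 7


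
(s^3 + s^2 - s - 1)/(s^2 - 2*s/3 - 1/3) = 3*(s^2 + 2*s + 1)/(3*s + 1)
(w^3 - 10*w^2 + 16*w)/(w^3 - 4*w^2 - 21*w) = (-w^2 + 10*w - 16)/(-w^2 + 4*w + 21)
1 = 1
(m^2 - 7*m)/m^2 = (m - 7)/m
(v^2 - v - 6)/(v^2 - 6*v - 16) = (v - 3)/(v - 8)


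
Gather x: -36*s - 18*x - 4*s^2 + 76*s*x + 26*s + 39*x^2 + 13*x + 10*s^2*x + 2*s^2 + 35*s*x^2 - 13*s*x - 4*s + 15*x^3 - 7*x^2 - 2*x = -2*s^2 - 14*s + 15*x^3 + x^2*(35*s + 32) + x*(10*s^2 + 63*s - 7)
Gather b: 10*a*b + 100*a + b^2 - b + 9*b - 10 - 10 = 100*a + b^2 + b*(10*a + 8) - 20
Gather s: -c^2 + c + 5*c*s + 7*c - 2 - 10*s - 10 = -c^2 + 8*c + s*(5*c - 10) - 12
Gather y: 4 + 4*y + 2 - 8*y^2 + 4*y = -8*y^2 + 8*y + 6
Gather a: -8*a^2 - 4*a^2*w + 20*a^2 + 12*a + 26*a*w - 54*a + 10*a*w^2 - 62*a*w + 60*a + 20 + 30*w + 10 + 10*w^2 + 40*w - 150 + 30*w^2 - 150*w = a^2*(12 - 4*w) + a*(10*w^2 - 36*w + 18) + 40*w^2 - 80*w - 120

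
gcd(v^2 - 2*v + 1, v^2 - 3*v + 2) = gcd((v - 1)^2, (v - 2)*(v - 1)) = v - 1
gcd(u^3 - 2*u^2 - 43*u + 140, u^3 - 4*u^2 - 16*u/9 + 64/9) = u - 4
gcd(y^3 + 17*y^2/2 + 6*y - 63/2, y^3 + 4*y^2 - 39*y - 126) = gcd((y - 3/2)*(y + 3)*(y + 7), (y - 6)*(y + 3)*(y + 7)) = y^2 + 10*y + 21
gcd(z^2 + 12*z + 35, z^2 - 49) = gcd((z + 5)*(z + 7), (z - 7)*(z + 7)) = z + 7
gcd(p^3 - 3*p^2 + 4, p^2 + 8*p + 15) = 1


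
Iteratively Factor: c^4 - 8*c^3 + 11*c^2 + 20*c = (c - 5)*(c^3 - 3*c^2 - 4*c) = (c - 5)*(c + 1)*(c^2 - 4*c) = (c - 5)*(c - 4)*(c + 1)*(c)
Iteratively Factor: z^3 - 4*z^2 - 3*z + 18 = (z + 2)*(z^2 - 6*z + 9) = (z - 3)*(z + 2)*(z - 3)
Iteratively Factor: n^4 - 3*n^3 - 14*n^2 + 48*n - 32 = (n - 1)*(n^3 - 2*n^2 - 16*n + 32) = (n - 4)*(n - 1)*(n^2 + 2*n - 8) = (n - 4)*(n - 2)*(n - 1)*(n + 4)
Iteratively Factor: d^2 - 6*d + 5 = (d - 1)*(d - 5)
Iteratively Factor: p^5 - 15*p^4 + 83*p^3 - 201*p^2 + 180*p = (p - 5)*(p^4 - 10*p^3 + 33*p^2 - 36*p) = (p - 5)*(p - 4)*(p^3 - 6*p^2 + 9*p) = p*(p - 5)*(p - 4)*(p^2 - 6*p + 9) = p*(p - 5)*(p - 4)*(p - 3)*(p - 3)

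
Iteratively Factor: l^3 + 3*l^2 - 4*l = (l + 4)*(l^2 - l) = l*(l + 4)*(l - 1)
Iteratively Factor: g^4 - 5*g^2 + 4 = (g - 1)*(g^3 + g^2 - 4*g - 4) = (g - 2)*(g - 1)*(g^2 + 3*g + 2) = (g - 2)*(g - 1)*(g + 2)*(g + 1)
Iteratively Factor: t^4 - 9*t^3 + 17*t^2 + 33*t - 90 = (t - 3)*(t^3 - 6*t^2 - t + 30) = (t - 3)^2*(t^2 - 3*t - 10) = (t - 5)*(t - 3)^2*(t + 2)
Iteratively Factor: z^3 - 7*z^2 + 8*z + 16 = (z - 4)*(z^2 - 3*z - 4) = (z - 4)*(z + 1)*(z - 4)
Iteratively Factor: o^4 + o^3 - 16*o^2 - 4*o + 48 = (o - 2)*(o^3 + 3*o^2 - 10*o - 24) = (o - 2)*(o + 2)*(o^2 + o - 12) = (o - 3)*(o - 2)*(o + 2)*(o + 4)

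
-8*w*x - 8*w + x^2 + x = (-8*w + x)*(x + 1)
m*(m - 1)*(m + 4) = m^3 + 3*m^2 - 4*m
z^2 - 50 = (z - 5*sqrt(2))*(z + 5*sqrt(2))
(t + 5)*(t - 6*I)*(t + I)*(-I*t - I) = -I*t^4 - 5*t^3 - 6*I*t^3 - 30*t^2 - 11*I*t^2 - 25*t - 36*I*t - 30*I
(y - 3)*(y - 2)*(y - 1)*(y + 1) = y^4 - 5*y^3 + 5*y^2 + 5*y - 6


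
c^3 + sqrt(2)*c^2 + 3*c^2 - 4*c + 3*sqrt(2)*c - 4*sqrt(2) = (c - 1)*(c + 4)*(c + sqrt(2))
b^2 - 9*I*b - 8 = (b - 8*I)*(b - I)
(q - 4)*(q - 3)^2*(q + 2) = q^4 - 8*q^3 + 13*q^2 + 30*q - 72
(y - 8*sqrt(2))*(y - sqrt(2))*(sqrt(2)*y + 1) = sqrt(2)*y^3 - 17*y^2 + 7*sqrt(2)*y + 16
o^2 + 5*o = o*(o + 5)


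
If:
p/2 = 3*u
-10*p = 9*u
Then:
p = 0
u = 0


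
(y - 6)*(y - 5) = y^2 - 11*y + 30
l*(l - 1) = l^2 - l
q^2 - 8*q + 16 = (q - 4)^2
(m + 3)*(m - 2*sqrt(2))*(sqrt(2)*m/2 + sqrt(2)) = sqrt(2)*m^3/2 - 2*m^2 + 5*sqrt(2)*m^2/2 - 10*m + 3*sqrt(2)*m - 12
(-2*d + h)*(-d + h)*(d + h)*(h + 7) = 2*d^3*h + 14*d^3 - d^2*h^2 - 7*d^2*h - 2*d*h^3 - 14*d*h^2 + h^4 + 7*h^3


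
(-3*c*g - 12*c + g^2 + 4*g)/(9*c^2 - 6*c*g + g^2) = (-g - 4)/(3*c - g)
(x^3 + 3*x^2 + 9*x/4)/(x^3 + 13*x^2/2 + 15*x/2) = (x + 3/2)/(x + 5)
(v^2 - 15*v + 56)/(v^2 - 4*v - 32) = (v - 7)/(v + 4)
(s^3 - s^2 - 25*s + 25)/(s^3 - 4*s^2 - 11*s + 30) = (s^2 + 4*s - 5)/(s^2 + s - 6)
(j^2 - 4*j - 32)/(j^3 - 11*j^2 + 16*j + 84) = (j^2 - 4*j - 32)/(j^3 - 11*j^2 + 16*j + 84)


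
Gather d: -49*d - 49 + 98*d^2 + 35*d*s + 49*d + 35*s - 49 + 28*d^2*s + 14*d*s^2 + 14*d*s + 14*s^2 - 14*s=d^2*(28*s + 98) + d*(14*s^2 + 49*s) + 14*s^2 + 21*s - 98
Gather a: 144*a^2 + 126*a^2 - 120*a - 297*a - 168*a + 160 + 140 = 270*a^2 - 585*a + 300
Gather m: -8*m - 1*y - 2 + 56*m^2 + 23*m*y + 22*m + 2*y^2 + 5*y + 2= 56*m^2 + m*(23*y + 14) + 2*y^2 + 4*y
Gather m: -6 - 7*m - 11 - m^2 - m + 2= -m^2 - 8*m - 15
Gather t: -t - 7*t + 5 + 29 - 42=-8*t - 8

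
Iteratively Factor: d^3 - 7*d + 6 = (d + 3)*(d^2 - 3*d + 2) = (d - 1)*(d + 3)*(d - 2)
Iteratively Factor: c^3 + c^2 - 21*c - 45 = (c - 5)*(c^2 + 6*c + 9) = (c - 5)*(c + 3)*(c + 3)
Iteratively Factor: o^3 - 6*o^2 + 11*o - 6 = (o - 2)*(o^2 - 4*o + 3) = (o - 2)*(o - 1)*(o - 3)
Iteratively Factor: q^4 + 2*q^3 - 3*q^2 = (q - 1)*(q^3 + 3*q^2) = (q - 1)*(q + 3)*(q^2) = q*(q - 1)*(q + 3)*(q)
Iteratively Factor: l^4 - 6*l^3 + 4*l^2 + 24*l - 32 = (l - 4)*(l^3 - 2*l^2 - 4*l + 8) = (l - 4)*(l - 2)*(l^2 - 4) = (l - 4)*(l - 2)^2*(l + 2)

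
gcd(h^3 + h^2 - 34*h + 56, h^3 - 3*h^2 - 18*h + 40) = h - 2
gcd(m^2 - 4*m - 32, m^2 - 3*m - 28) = m + 4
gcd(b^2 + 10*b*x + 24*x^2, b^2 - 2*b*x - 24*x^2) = b + 4*x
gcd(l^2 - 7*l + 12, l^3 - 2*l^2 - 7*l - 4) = l - 4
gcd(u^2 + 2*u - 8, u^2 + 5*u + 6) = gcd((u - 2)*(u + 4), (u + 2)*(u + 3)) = 1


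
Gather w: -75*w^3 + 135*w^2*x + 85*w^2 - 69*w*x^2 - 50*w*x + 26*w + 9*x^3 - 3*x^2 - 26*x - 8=-75*w^3 + w^2*(135*x + 85) + w*(-69*x^2 - 50*x + 26) + 9*x^3 - 3*x^2 - 26*x - 8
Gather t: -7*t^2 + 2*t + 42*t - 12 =-7*t^2 + 44*t - 12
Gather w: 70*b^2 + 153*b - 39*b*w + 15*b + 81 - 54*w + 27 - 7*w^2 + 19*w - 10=70*b^2 + 168*b - 7*w^2 + w*(-39*b - 35) + 98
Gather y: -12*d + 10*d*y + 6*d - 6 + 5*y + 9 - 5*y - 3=10*d*y - 6*d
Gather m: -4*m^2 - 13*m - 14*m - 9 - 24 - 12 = -4*m^2 - 27*m - 45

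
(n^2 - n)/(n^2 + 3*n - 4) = n/(n + 4)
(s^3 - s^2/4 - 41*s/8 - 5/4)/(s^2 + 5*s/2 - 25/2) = (4*s^2 + 9*s + 2)/(4*(s + 5))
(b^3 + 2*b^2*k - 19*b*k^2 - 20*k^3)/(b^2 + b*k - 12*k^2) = (b^3 + 2*b^2*k - 19*b*k^2 - 20*k^3)/(b^2 + b*k - 12*k^2)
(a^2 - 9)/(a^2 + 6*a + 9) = (a - 3)/(a + 3)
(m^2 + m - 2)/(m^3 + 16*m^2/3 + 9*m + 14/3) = 3*(m - 1)/(3*m^2 + 10*m + 7)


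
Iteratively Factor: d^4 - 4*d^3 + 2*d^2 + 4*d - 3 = (d - 1)*(d^3 - 3*d^2 - d + 3) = (d - 1)*(d + 1)*(d^2 - 4*d + 3) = (d - 1)^2*(d + 1)*(d - 3)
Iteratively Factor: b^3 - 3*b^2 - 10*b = (b + 2)*(b^2 - 5*b) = b*(b + 2)*(b - 5)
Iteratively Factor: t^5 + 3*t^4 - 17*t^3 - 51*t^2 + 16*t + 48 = (t + 4)*(t^4 - t^3 - 13*t^2 + t + 12) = (t + 3)*(t + 4)*(t^3 - 4*t^2 - t + 4) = (t + 1)*(t + 3)*(t + 4)*(t^2 - 5*t + 4) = (t - 1)*(t + 1)*(t + 3)*(t + 4)*(t - 4)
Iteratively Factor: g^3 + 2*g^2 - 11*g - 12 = (g - 3)*(g^2 + 5*g + 4) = (g - 3)*(g + 1)*(g + 4)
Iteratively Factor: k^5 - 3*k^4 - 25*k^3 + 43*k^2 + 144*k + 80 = (k + 4)*(k^4 - 7*k^3 + 3*k^2 + 31*k + 20) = (k + 1)*(k + 4)*(k^3 - 8*k^2 + 11*k + 20) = (k - 5)*(k + 1)*(k + 4)*(k^2 - 3*k - 4) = (k - 5)*(k + 1)^2*(k + 4)*(k - 4)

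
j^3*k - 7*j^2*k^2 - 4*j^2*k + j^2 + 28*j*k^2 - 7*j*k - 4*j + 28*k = (j - 4)*(j - 7*k)*(j*k + 1)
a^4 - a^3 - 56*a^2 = a^2*(a - 8)*(a + 7)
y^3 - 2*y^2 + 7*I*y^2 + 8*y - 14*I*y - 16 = (y - 2)*(y - I)*(y + 8*I)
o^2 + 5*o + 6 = (o + 2)*(o + 3)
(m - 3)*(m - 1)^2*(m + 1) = m^4 - 4*m^3 + 2*m^2 + 4*m - 3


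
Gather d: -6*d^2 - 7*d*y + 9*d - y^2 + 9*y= -6*d^2 + d*(9 - 7*y) - y^2 + 9*y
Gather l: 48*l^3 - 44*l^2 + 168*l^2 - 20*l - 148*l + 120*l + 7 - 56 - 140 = 48*l^3 + 124*l^2 - 48*l - 189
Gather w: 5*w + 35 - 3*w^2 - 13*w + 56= -3*w^2 - 8*w + 91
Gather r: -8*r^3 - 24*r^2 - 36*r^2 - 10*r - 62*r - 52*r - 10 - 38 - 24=-8*r^3 - 60*r^2 - 124*r - 72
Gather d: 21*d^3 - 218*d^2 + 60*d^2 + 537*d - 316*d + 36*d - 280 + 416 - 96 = 21*d^3 - 158*d^2 + 257*d + 40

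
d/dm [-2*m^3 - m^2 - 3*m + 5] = -6*m^2 - 2*m - 3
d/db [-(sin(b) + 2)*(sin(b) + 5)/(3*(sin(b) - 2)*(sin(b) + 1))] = 4*(6*sin(b) - cos(2*b) + 2)*cos(b)/(3*(sin(b) - 2)^2*(sin(b) + 1)^2)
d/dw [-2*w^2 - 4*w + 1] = -4*w - 4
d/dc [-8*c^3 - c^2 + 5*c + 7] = -24*c^2 - 2*c + 5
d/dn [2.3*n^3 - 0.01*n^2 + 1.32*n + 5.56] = 6.9*n^2 - 0.02*n + 1.32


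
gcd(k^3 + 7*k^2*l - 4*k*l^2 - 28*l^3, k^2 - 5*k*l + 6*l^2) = k - 2*l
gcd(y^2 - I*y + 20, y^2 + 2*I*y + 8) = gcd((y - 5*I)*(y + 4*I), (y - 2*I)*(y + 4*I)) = y + 4*I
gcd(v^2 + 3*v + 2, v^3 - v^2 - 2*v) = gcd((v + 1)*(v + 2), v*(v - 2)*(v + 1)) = v + 1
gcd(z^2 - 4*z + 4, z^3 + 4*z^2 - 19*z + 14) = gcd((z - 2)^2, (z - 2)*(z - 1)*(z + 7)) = z - 2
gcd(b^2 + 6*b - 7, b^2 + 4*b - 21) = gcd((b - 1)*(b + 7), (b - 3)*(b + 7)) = b + 7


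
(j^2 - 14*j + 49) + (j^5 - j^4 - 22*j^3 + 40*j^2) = j^5 - j^4 - 22*j^3 + 41*j^2 - 14*j + 49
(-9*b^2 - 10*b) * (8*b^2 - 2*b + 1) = -72*b^4 - 62*b^3 + 11*b^2 - 10*b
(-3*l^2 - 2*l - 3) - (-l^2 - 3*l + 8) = -2*l^2 + l - 11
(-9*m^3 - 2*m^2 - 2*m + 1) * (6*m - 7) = -54*m^4 + 51*m^3 + 2*m^2 + 20*m - 7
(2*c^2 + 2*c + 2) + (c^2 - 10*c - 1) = 3*c^2 - 8*c + 1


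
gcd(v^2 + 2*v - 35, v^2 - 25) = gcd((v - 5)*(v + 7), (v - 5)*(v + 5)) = v - 5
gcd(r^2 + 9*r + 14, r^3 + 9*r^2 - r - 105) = r + 7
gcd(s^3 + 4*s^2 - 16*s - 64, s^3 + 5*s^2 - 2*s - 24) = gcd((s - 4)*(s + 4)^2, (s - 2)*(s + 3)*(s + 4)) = s + 4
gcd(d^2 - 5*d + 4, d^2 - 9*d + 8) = d - 1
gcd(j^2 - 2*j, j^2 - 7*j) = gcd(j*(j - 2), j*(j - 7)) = j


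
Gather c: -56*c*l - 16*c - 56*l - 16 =c*(-56*l - 16) - 56*l - 16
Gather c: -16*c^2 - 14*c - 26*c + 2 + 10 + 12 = -16*c^2 - 40*c + 24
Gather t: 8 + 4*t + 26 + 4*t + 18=8*t + 52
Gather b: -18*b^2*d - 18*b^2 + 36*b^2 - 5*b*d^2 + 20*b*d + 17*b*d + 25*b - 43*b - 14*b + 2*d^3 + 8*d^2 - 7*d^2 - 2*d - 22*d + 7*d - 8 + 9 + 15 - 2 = b^2*(18 - 18*d) + b*(-5*d^2 + 37*d - 32) + 2*d^3 + d^2 - 17*d + 14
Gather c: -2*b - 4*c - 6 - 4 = -2*b - 4*c - 10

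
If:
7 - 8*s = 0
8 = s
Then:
No Solution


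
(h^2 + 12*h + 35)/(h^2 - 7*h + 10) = (h^2 + 12*h + 35)/(h^2 - 7*h + 10)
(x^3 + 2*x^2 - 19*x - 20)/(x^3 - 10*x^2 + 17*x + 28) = (x + 5)/(x - 7)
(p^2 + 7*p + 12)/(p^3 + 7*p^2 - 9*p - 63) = (p + 4)/(p^2 + 4*p - 21)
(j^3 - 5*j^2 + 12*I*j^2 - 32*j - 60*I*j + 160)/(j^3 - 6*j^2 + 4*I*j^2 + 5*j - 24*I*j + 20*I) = (j + 8*I)/(j - 1)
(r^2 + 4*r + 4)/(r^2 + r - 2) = (r + 2)/(r - 1)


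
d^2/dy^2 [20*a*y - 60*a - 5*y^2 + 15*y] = -10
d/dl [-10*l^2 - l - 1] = -20*l - 1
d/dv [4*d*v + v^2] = 4*d + 2*v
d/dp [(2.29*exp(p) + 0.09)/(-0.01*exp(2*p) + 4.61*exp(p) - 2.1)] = (0.0229*exp(2*p) + 0.00179999999999936*exp(p) - 5.2239)*exp(p)/(0.0001*exp(4*p) - 0.0922*exp(3*p) + 21.2941*exp(2*p) - 19.362*exp(p) + 4.41)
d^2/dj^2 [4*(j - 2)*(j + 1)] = 8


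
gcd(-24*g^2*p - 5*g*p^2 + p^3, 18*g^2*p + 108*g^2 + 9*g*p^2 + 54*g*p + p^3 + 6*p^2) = 3*g + p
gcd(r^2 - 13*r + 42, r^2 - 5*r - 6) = r - 6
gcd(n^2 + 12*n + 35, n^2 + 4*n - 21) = n + 7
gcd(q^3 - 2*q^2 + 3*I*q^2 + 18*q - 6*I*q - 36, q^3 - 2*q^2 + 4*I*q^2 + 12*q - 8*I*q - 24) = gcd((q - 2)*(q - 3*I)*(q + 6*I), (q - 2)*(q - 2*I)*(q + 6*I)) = q^2 + q*(-2 + 6*I) - 12*I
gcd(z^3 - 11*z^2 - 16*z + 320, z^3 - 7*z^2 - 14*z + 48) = z - 8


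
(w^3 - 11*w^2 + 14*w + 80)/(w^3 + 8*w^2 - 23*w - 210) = (w^2 - 6*w - 16)/(w^2 + 13*w + 42)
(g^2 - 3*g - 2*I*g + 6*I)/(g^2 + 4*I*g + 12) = (g - 3)/(g + 6*I)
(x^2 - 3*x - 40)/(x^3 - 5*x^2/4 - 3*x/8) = 8*(-x^2 + 3*x + 40)/(x*(-8*x^2 + 10*x + 3))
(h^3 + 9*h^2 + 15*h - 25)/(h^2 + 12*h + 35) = (h^2 + 4*h - 5)/(h + 7)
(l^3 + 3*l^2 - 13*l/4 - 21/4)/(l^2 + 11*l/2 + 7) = (2*l^2 - l - 3)/(2*(l + 2))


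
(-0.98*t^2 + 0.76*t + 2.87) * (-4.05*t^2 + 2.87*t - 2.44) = 3.969*t^4 - 5.8906*t^3 - 7.0511*t^2 + 6.3825*t - 7.0028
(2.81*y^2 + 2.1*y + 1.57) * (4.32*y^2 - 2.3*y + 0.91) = 12.1392*y^4 + 2.609*y^3 + 4.5095*y^2 - 1.7*y + 1.4287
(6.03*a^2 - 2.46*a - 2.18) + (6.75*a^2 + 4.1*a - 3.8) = 12.78*a^2 + 1.64*a - 5.98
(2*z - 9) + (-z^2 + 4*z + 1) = -z^2 + 6*z - 8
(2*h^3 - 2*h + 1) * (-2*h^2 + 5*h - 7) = -4*h^5 + 10*h^4 - 10*h^3 - 12*h^2 + 19*h - 7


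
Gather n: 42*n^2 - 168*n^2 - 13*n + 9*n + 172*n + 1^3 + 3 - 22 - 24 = -126*n^2 + 168*n - 42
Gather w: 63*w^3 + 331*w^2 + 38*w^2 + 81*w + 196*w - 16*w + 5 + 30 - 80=63*w^3 + 369*w^2 + 261*w - 45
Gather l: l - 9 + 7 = l - 2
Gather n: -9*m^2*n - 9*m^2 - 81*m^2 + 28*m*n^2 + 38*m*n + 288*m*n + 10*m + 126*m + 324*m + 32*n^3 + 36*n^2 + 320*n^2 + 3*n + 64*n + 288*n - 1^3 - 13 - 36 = -90*m^2 + 460*m + 32*n^3 + n^2*(28*m + 356) + n*(-9*m^2 + 326*m + 355) - 50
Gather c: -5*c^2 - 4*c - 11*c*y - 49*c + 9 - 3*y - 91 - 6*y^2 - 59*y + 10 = -5*c^2 + c*(-11*y - 53) - 6*y^2 - 62*y - 72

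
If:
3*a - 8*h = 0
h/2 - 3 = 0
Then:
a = 16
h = 6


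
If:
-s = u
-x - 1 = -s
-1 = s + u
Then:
No Solution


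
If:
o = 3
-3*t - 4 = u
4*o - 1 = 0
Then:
No Solution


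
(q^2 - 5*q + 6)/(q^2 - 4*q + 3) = (q - 2)/(q - 1)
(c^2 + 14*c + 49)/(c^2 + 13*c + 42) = (c + 7)/(c + 6)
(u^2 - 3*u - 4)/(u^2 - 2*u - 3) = (u - 4)/(u - 3)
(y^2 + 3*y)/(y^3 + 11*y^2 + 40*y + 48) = y/(y^2 + 8*y + 16)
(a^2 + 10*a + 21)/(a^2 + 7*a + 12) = (a + 7)/(a + 4)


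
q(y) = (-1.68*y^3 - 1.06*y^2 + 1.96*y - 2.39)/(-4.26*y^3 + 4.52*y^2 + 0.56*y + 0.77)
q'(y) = (-5.04*y^2 - 2.12*y + 1.96)/(-4.26*y^3 + 4.52*y^2 + 0.56*y + 0.77) + (12.78*y^2 - 9.04*y - 0.56)*(-1.68*y^3 - 1.06*y^2 + 1.96*y - 2.39)/(-4.26*y^3 + 4.52*y^2 + 0.56*y + 0.77)^2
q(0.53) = -1.12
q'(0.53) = 0.81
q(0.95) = -1.69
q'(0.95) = -5.00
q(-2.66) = 0.15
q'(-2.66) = -0.10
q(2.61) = 0.80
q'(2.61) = -0.30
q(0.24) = -1.81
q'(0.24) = 4.32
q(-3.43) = 0.21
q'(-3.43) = -0.06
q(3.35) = 0.66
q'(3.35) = -0.12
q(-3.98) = 0.23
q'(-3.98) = -0.04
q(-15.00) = 0.35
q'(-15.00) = -0.00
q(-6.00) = 0.29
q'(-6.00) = -0.02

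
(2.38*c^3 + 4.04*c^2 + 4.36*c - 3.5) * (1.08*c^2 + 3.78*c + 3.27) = 2.5704*c^5 + 13.3596*c^4 + 27.7626*c^3 + 25.9116*c^2 + 1.0272*c - 11.445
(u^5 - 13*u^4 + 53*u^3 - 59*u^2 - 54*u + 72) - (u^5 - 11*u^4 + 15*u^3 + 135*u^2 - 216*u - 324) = -2*u^4 + 38*u^3 - 194*u^2 + 162*u + 396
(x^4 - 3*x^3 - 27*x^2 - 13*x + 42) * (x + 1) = x^5 - 2*x^4 - 30*x^3 - 40*x^2 + 29*x + 42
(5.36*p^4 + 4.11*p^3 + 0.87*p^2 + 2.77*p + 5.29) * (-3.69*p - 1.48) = -19.7784*p^5 - 23.0987*p^4 - 9.2931*p^3 - 11.5089*p^2 - 23.6197*p - 7.8292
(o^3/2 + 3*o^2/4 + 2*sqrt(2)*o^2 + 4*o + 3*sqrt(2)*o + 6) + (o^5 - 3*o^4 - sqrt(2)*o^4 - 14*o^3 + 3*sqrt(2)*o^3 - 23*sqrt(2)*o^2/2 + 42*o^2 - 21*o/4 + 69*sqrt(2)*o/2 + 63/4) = o^5 - 3*o^4 - sqrt(2)*o^4 - 27*o^3/2 + 3*sqrt(2)*o^3 - 19*sqrt(2)*o^2/2 + 171*o^2/4 - 5*o/4 + 75*sqrt(2)*o/2 + 87/4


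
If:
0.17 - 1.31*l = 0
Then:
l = 0.13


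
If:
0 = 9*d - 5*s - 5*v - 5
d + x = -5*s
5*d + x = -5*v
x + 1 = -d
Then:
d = 7/13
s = 1/5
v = -3/13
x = -20/13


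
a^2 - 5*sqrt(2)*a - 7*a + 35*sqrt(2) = (a - 7)*(a - 5*sqrt(2))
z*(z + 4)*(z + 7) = z^3 + 11*z^2 + 28*z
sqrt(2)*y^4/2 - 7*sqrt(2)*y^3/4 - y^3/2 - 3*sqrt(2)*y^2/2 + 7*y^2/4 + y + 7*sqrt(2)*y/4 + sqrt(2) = (y - 4)*(y + 1/2)*(y - sqrt(2))*(sqrt(2)*y/2 + 1/2)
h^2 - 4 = (h - 2)*(h + 2)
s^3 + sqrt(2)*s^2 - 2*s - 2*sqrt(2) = (s - sqrt(2))*(s + sqrt(2))^2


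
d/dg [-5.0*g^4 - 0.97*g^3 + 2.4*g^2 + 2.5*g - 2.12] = -20.0*g^3 - 2.91*g^2 + 4.8*g + 2.5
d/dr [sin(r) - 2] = cos(r)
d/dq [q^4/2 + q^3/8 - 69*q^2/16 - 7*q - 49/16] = 2*q^3 + 3*q^2/8 - 69*q/8 - 7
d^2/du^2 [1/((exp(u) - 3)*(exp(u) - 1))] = 4*(exp(3*u) - 3*exp(2*u) + exp(u) + 3)*exp(u)/(exp(6*u) - 12*exp(5*u) + 57*exp(4*u) - 136*exp(3*u) + 171*exp(2*u) - 108*exp(u) + 27)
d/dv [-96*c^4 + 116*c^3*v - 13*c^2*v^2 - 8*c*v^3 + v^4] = 116*c^3 - 26*c^2*v - 24*c*v^2 + 4*v^3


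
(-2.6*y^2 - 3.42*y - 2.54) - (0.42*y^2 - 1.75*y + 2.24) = -3.02*y^2 - 1.67*y - 4.78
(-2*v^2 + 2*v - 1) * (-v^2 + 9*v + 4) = 2*v^4 - 20*v^3 + 11*v^2 - v - 4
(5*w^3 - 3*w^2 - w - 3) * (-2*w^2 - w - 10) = -10*w^5 + w^4 - 45*w^3 + 37*w^2 + 13*w + 30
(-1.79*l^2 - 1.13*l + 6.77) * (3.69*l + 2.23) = -6.6051*l^3 - 8.1614*l^2 + 22.4614*l + 15.0971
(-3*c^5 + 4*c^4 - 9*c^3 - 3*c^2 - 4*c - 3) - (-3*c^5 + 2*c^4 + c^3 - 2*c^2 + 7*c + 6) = 2*c^4 - 10*c^3 - c^2 - 11*c - 9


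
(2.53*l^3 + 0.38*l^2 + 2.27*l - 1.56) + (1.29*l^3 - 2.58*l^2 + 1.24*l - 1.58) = 3.82*l^3 - 2.2*l^2 + 3.51*l - 3.14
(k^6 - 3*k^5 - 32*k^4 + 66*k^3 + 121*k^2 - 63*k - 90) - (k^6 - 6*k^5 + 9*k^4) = 3*k^5 - 41*k^4 + 66*k^3 + 121*k^2 - 63*k - 90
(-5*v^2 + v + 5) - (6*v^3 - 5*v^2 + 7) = -6*v^3 + v - 2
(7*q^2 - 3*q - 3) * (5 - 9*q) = -63*q^3 + 62*q^2 + 12*q - 15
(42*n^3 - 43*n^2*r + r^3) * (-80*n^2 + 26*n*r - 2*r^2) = -3360*n^5 + 4532*n^4*r - 1202*n^3*r^2 + 6*n^2*r^3 + 26*n*r^4 - 2*r^5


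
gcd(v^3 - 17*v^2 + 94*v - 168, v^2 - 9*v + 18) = v - 6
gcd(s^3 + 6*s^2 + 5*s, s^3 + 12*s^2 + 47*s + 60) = s + 5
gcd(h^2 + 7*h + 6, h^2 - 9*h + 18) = 1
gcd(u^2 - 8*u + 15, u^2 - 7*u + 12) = u - 3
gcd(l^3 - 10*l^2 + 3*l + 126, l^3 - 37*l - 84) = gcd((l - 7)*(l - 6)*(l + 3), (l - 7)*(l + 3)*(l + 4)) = l^2 - 4*l - 21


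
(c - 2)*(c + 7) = c^2 + 5*c - 14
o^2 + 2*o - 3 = (o - 1)*(o + 3)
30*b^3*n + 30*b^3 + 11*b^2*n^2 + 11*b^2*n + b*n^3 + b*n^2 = (5*b + n)*(6*b + n)*(b*n + b)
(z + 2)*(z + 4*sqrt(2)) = z^2 + 2*z + 4*sqrt(2)*z + 8*sqrt(2)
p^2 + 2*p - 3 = (p - 1)*(p + 3)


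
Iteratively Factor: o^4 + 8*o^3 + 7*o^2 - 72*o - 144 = (o + 3)*(o^3 + 5*o^2 - 8*o - 48) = (o + 3)*(o + 4)*(o^2 + o - 12) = (o - 3)*(o + 3)*(o + 4)*(o + 4)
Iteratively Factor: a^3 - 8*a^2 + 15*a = (a - 5)*(a^2 - 3*a) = a*(a - 5)*(a - 3)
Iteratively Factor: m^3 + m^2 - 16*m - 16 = (m + 4)*(m^2 - 3*m - 4) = (m + 1)*(m + 4)*(m - 4)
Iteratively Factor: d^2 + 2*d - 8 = (d + 4)*(d - 2)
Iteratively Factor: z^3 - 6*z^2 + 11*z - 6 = (z - 1)*(z^2 - 5*z + 6) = (z - 2)*(z - 1)*(z - 3)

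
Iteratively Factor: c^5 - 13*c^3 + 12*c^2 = (c + 4)*(c^4 - 4*c^3 + 3*c^2) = c*(c + 4)*(c^3 - 4*c^2 + 3*c) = c^2*(c + 4)*(c^2 - 4*c + 3) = c^2*(c - 3)*(c + 4)*(c - 1)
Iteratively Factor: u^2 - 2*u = (u)*(u - 2)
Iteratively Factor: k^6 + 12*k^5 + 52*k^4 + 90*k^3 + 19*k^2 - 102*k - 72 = (k + 2)*(k^5 + 10*k^4 + 32*k^3 + 26*k^2 - 33*k - 36) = (k + 1)*(k + 2)*(k^4 + 9*k^3 + 23*k^2 + 3*k - 36) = (k + 1)*(k + 2)*(k + 4)*(k^3 + 5*k^2 + 3*k - 9) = (k + 1)*(k + 2)*(k + 3)*(k + 4)*(k^2 + 2*k - 3) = (k + 1)*(k + 2)*(k + 3)^2*(k + 4)*(k - 1)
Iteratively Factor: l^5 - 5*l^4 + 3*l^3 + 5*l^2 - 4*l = (l + 1)*(l^4 - 6*l^3 + 9*l^2 - 4*l) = (l - 4)*(l + 1)*(l^3 - 2*l^2 + l) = (l - 4)*(l - 1)*(l + 1)*(l^2 - l) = (l - 4)*(l - 1)^2*(l + 1)*(l)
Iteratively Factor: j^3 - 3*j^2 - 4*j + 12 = (j - 3)*(j^2 - 4) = (j - 3)*(j + 2)*(j - 2)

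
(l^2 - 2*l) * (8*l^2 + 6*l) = 8*l^4 - 10*l^3 - 12*l^2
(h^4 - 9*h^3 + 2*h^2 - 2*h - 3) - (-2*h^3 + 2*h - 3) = h^4 - 7*h^3 + 2*h^2 - 4*h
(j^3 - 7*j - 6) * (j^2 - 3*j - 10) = j^5 - 3*j^4 - 17*j^3 + 15*j^2 + 88*j + 60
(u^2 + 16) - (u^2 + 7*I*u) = -7*I*u + 16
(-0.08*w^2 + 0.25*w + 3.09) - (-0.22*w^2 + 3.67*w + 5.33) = 0.14*w^2 - 3.42*w - 2.24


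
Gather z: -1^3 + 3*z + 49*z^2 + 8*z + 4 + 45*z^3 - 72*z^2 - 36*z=45*z^3 - 23*z^2 - 25*z + 3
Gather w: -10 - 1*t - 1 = -t - 11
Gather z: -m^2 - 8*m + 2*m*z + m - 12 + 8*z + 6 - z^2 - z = -m^2 - 7*m - z^2 + z*(2*m + 7) - 6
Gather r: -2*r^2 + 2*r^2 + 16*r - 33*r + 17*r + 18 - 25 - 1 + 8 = 0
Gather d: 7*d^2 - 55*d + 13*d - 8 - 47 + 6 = 7*d^2 - 42*d - 49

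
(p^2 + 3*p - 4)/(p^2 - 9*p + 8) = (p + 4)/(p - 8)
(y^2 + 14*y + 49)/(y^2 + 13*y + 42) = (y + 7)/(y + 6)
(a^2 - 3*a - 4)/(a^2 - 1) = (a - 4)/(a - 1)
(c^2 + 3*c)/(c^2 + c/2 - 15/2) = 2*c/(2*c - 5)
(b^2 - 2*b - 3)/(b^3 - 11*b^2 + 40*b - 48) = (b + 1)/(b^2 - 8*b + 16)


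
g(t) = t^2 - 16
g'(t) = 2*t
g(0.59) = -15.65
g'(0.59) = 1.18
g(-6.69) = 28.76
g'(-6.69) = -13.38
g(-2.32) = -10.62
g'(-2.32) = -4.64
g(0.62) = -15.62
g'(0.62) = 1.24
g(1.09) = -14.81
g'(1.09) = 2.18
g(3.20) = -5.76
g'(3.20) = 6.40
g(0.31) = -15.90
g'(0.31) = 0.62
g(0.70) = -15.51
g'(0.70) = 1.40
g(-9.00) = 65.00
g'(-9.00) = -18.00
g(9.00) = 65.00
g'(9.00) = 18.00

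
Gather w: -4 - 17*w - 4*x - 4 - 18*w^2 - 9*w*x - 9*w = -18*w^2 + w*(-9*x - 26) - 4*x - 8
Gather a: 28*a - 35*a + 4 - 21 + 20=3 - 7*a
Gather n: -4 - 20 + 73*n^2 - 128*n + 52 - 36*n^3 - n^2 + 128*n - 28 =-36*n^3 + 72*n^2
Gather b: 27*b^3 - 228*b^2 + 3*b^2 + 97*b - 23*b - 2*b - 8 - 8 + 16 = 27*b^3 - 225*b^2 + 72*b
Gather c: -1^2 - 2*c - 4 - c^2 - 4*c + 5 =-c^2 - 6*c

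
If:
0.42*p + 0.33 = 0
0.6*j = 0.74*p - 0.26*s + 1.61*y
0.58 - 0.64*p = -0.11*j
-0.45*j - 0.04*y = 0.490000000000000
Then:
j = -9.84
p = -0.79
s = 630.40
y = 98.50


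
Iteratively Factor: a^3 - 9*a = (a + 3)*(a^2 - 3*a) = a*(a + 3)*(a - 3)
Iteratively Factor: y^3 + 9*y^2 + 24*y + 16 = (y + 1)*(y^2 + 8*y + 16) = (y + 1)*(y + 4)*(y + 4)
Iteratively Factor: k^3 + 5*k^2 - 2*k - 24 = (k + 3)*(k^2 + 2*k - 8) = (k - 2)*(k + 3)*(k + 4)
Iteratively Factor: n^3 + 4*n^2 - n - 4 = (n - 1)*(n^2 + 5*n + 4) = (n - 1)*(n + 4)*(n + 1)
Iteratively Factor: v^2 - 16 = (v + 4)*(v - 4)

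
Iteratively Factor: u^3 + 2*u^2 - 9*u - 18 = (u + 3)*(u^2 - u - 6) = (u - 3)*(u + 3)*(u + 2)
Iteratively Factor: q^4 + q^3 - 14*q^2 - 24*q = (q + 3)*(q^3 - 2*q^2 - 8*q) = (q + 2)*(q + 3)*(q^2 - 4*q) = (q - 4)*(q + 2)*(q + 3)*(q)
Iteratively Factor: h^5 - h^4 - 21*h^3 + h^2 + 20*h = (h)*(h^4 - h^3 - 21*h^2 + h + 20) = h*(h - 1)*(h^3 - 21*h - 20) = h*(h - 1)*(h + 4)*(h^2 - 4*h - 5) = h*(h - 5)*(h - 1)*(h + 4)*(h + 1)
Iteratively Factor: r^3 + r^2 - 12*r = (r)*(r^2 + r - 12) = r*(r + 4)*(r - 3)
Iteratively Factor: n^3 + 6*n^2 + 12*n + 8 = (n + 2)*(n^2 + 4*n + 4) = (n + 2)^2*(n + 2)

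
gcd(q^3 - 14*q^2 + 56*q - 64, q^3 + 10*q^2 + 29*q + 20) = 1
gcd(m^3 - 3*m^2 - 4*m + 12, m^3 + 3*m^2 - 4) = m + 2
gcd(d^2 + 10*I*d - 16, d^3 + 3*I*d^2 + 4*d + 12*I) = d + 2*I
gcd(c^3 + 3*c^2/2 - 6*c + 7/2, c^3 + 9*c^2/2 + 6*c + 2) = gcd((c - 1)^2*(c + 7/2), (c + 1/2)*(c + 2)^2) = 1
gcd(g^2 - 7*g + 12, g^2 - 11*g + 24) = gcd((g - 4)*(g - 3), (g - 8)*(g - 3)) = g - 3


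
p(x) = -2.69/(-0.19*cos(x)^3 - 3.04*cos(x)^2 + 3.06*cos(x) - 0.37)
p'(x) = -2.69*(-0.57*sin(x)*cos(x)^2 - 6.08*sin(x)*cos(x) + 3.06*sin(x))/(-0.19*cos(x)^3 - 3.04*cos(x)^2 + 3.06*cos(x) - 0.37)^2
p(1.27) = -10.16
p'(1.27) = -44.28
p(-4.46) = 2.04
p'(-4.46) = -6.78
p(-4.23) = 1.11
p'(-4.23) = -2.33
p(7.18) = -8.69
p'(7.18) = 20.99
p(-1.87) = 1.76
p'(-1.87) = 5.27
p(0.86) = -9.62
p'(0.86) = 29.97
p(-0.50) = 17.44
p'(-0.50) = -147.10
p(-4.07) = 0.83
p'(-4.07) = -1.32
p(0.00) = 4.98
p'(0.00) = 0.00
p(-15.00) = 0.62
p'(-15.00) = 0.67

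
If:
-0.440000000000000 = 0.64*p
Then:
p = -0.69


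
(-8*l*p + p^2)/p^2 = (-8*l + p)/p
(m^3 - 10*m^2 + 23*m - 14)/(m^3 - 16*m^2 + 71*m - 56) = (m - 2)/(m - 8)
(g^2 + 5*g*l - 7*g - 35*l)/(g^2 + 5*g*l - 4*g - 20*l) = (g - 7)/(g - 4)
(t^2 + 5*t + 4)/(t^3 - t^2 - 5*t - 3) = (t + 4)/(t^2 - 2*t - 3)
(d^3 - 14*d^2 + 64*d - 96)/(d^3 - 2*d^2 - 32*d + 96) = (d - 6)/(d + 6)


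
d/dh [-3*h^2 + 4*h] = 4 - 6*h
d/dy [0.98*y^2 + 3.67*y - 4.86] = 1.96*y + 3.67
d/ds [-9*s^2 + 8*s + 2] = 8 - 18*s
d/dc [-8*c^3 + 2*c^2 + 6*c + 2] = -24*c^2 + 4*c + 6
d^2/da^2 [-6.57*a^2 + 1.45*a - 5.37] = -13.1400000000000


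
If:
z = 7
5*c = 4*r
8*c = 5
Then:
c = 5/8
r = 25/32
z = 7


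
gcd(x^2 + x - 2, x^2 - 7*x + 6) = x - 1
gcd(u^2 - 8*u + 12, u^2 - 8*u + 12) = u^2 - 8*u + 12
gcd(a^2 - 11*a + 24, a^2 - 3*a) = a - 3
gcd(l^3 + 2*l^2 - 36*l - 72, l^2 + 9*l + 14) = l + 2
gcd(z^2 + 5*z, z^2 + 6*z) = z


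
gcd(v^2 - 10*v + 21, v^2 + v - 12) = v - 3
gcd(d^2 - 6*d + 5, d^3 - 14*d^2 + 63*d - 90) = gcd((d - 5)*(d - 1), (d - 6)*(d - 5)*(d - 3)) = d - 5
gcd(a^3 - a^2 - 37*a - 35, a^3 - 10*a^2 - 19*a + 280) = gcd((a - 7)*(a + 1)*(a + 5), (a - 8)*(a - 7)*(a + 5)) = a^2 - 2*a - 35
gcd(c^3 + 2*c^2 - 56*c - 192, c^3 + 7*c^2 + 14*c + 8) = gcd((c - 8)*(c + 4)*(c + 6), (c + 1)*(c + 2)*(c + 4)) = c + 4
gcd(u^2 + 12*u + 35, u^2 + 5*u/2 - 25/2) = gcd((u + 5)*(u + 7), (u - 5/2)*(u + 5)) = u + 5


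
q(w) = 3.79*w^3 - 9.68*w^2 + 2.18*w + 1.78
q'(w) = 11.37*w^2 - 19.36*w + 2.18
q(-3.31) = -248.93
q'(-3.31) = 190.83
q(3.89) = 86.88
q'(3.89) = 98.92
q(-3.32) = -250.85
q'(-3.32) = 191.78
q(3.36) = 43.59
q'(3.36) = 65.49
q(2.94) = 20.83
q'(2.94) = 43.54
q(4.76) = 201.58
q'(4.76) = 167.64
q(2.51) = 6.20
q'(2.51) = 25.22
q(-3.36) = -258.59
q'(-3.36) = 195.59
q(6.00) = 485.02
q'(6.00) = 295.34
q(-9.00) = -3564.83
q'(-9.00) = 1097.39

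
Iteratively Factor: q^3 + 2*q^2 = (q)*(q^2 + 2*q) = q*(q + 2)*(q)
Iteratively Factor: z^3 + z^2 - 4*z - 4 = (z + 1)*(z^2 - 4) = (z + 1)*(z + 2)*(z - 2)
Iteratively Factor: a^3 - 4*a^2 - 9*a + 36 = (a - 4)*(a^2 - 9) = (a - 4)*(a - 3)*(a + 3)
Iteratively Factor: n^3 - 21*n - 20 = (n + 4)*(n^2 - 4*n - 5) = (n - 5)*(n + 4)*(n + 1)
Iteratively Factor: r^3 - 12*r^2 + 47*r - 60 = (r - 3)*(r^2 - 9*r + 20) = (r - 5)*(r - 3)*(r - 4)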